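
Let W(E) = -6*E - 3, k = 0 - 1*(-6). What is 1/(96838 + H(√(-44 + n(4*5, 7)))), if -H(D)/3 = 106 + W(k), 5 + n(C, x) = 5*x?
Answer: 1/96637 ≈ 1.0348e-5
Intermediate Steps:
k = 6 (k = 0 + 6 = 6)
n(C, x) = -5 + 5*x
W(E) = -3 - 6*E
H(D) = -201 (H(D) = -3*(106 + (-3 - 6*6)) = -3*(106 + (-3 - 36)) = -3*(106 - 39) = -3*67 = -201)
1/(96838 + H(√(-44 + n(4*5, 7)))) = 1/(96838 - 201) = 1/96637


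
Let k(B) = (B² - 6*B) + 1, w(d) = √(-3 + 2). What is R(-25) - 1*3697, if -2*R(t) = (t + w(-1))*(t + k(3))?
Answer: -8219/2 + 33*I/2 ≈ -4109.5 + 16.5*I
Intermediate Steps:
w(d) = I (w(d) = √(-1) = I)
k(B) = 1 + B² - 6*B
R(t) = -(-8 + t)*(I + t)/2 (R(t) = -(t + I)*(t + (1 + 3² - 6*3))/2 = -(I + t)*(t + (1 + 9 - 18))/2 = -(I + t)*(t - 8)/2 = -(I + t)*(-8 + t)/2 = -(-8 + t)*(I + t)/2)
R(-25) - 1*3697 = (4*I - ½*(-25)² + (½)*(-25)*(8 - I)) - 1*3697 = (4*I - ½*625 + (-100 + 25*I/2)) - 3697 = (4*I - 625/2 + (-100 + 25*I/2)) - 3697 = (-825/2 + 33*I/2) - 3697 = -8219/2 + 33*I/2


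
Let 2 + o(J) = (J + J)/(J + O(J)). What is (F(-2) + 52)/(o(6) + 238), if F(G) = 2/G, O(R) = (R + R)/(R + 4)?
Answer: 153/713 ≈ 0.21459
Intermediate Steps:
O(R) = 2*R/(4 + R) (O(R) = (2*R)/(4 + R) = 2*R/(4 + R))
o(J) = -2 + 2*J/(J + 2*J/(4 + J)) (o(J) = -2 + (J + J)/(J + 2*J/(4 + J)) = -2 + (2*J)/(J + 2*J/(4 + J)) = -2 + 2*J/(J + 2*J/(4 + J)))
(F(-2) + 52)/(o(6) + 238) = (2/(-2) + 52)/(-4/(6 + 6) + 238) = (2*(-½) + 52)/(-4/12 + 238) = (-1 + 52)/(-4*1/12 + 238) = 51/(-⅓ + 238) = 51/(713/3) = 51*(3/713) = 153/713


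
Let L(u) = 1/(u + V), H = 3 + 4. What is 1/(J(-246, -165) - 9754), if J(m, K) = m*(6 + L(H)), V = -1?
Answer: -1/11271 ≈ -8.8723e-5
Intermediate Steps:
H = 7
L(u) = 1/(-1 + u) (L(u) = 1/(u - 1) = 1/(-1 + u))
J(m, K) = 37*m/6 (J(m, K) = m*(6 + 1/(-1 + 7)) = m*(6 + 1/6) = m*(6 + ⅙) = m*(37/6) = 37*m/6)
1/(J(-246, -165) - 9754) = 1/((37/6)*(-246) - 9754) = 1/(-1517 - 9754) = 1/(-11271) = -1/11271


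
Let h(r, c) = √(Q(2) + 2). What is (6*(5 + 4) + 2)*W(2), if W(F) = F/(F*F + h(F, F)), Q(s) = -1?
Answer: 112/5 ≈ 22.400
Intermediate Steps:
h(r, c) = 1 (h(r, c) = √(-1 + 2) = √1 = 1)
W(F) = F/(1 + F²) (W(F) = F/(F*F + 1) = F/(F² + 1) = F/(1 + F²))
(6*(5 + 4) + 2)*W(2) = (6*(5 + 4) + 2)*(2/(1 + 2²)) = (6*9 + 2)*(2/(1 + 4)) = (54 + 2)*(2/5) = 56*(2*(⅕)) = 56*(⅖) = 112/5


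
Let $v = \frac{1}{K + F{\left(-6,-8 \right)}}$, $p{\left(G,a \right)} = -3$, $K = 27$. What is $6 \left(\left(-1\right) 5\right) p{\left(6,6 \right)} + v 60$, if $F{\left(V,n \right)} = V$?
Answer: $\frac{650}{7} \approx 92.857$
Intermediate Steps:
$v = \frac{1}{21}$ ($v = \frac{1}{27 - 6} = \frac{1}{21} \approx 0.047619$)
$6 \left(\left(-1\right) 5\right) p{\left(6,6 \right)} + v 60 = 6 \left(\left(-1\right) 5\right) \left(-3\right) + \frac{1}{21} \cdot 60 = 6 \left(-5\right) \left(-3\right) + \frac{20}{7} = \left(-30\right) \left(-3\right) + \frac{20}{7} = 90 + \frac{20}{7} = \frac{650}{7}$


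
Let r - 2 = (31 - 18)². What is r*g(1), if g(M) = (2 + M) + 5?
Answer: 1368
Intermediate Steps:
g(M) = 7 + M
r = 171 (r = 2 + (31 - 18)² = 2 + 13² = 2 + 169 = 171)
r*g(1) = 171*(7 + 1) = 171*8 = 1368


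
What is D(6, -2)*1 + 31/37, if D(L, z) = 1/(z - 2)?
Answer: 87/148 ≈ 0.58784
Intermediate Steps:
D(L, z) = 1/(-2 + z)
D(6, -2)*1 + 31/37 = 1/(-2 - 2) + 31/37 = 1/(-4) + 31*(1/37) = -¼*1 + 31/37 = -¼ + 31/37 = 87/148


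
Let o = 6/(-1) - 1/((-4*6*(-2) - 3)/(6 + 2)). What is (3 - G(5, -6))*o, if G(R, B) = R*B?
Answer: -3058/15 ≈ -203.87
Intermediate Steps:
G(R, B) = B*R
o = -278/45 (o = 6*(-1) - 1/((-24*(-2) - 3)/8) = -6 - 1/((48 - 3)*(⅛)) = -6 - 1/(45*(⅛)) = -6 - 1/45/8 = -6 - 1*8/45 = -6 - 8/45 = -278/45 ≈ -6.1778)
(3 - G(5, -6))*o = (3 - (-6)*5)*(-278/45) = (3 - 1*(-30))*(-278/45) = (3 + 30)*(-278/45) = 33*(-278/45) = -3058/15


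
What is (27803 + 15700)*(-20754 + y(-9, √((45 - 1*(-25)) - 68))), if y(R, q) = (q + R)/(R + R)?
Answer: -1805679021/2 - 14501*√2/6 ≈ -9.0284e+8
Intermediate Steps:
y(R, q) = (R + q)/(2*R) (y(R, q) = (R + q)/((2*R)) = (R + q)*(1/(2*R)) = (R + q)/(2*R))
(27803 + 15700)*(-20754 + y(-9, √((45 - 1*(-25)) - 68))) = (27803 + 15700)*(-20754 + (½)*(-9 + √((45 - 1*(-25)) - 68))/(-9)) = 43503*(-20754 + (½)*(-⅑)*(-9 + √((45 + 25) - 68))) = 43503*(-20754 + (½)*(-⅑)*(-9 + √(70 - 68))) = 43503*(-20754 + (½)*(-⅑)*(-9 + √2)) = 43503*(-20754 + (½ - √2/18)) = 43503*(-41507/2 - √2/18) = -1805679021/2 - 14501*√2/6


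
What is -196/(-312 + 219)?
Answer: 196/93 ≈ 2.1075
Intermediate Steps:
-196/(-312 + 219) = -196/(-93) = -196*(-1/93) = 196/93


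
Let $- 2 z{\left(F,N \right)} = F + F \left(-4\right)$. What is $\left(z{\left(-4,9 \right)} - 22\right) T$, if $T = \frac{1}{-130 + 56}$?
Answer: $\frac{14}{37} \approx 0.37838$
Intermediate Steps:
$T = - \frac{1}{74}$ ($T = \frac{1}{-74} = - \frac{1}{74} \approx -0.013514$)
$z{\left(F,N \right)} = \frac{3 F}{2}$ ($z{\left(F,N \right)} = - \frac{F + F \left(-4\right)}{2} = - \frac{F - 4 F}{2} = - \frac{\left(-3\right) F}{2} = \frac{3 F}{2}$)
$\left(z{\left(-4,9 \right)} - 22\right) T = \left(\frac{3}{2} \left(-4\right) - 22\right) \left(- \frac{1}{74}\right) = \left(-6 - 22\right) \left(- \frac{1}{74}\right) = \left(-28\right) \left(- \frac{1}{74}\right) = \frac{14}{37}$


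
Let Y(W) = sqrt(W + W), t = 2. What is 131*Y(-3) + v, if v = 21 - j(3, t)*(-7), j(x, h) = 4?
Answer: 49 + 131*I*sqrt(6) ≈ 49.0 + 320.88*I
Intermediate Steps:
Y(W) = sqrt(2)*sqrt(W) (Y(W) = sqrt(2*W) = sqrt(2)*sqrt(W))
v = 49 (v = 21 - 4*(-7) = 21 - 1*(-28) = 21 + 28 = 49)
131*Y(-3) + v = 131*(sqrt(2)*sqrt(-3)) + 49 = 131*(sqrt(2)*(I*sqrt(3))) + 49 = 131*(I*sqrt(6)) + 49 = 131*I*sqrt(6) + 49 = 49 + 131*I*sqrt(6)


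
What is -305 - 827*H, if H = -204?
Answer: 168403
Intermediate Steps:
-305 - 827*H = -305 - 827*(-204) = -305 + 168708 = 168403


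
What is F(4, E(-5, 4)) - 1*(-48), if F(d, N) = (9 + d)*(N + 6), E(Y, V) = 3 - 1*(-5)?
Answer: 230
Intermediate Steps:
E(Y, V) = 8 (E(Y, V) = 3 + 5 = 8)
F(d, N) = (6 + N)*(9 + d) (F(d, N) = (9 + d)*(6 + N) = (6 + N)*(9 + d))
F(4, E(-5, 4)) - 1*(-48) = (54 + 6*4 + 9*8 + 8*4) - 1*(-48) = (54 + 24 + 72 + 32) + 48 = 182 + 48 = 230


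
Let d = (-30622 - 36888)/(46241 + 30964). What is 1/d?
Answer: -15441/13502 ≈ -1.1436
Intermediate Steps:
d = -13502/15441 (d = -67510/77205 = -67510*1/77205 = -13502/15441 ≈ -0.87442)
1/d = 1/(-13502/15441) = -15441/13502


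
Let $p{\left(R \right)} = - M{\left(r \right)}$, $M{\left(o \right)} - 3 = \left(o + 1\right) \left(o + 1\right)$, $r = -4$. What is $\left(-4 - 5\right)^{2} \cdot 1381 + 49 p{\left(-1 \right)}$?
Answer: $111273$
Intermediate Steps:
$M{\left(o \right)} = 3 + \left(1 + o\right)^{2}$ ($M{\left(o \right)} = 3 + \left(o + 1\right) \left(o + 1\right) = 3 + \left(1 + o\right) \left(1 + o\right) = 3 + \left(1 + o\right)^{2}$)
$p{\left(R \right)} = -12$ ($p{\left(R \right)} = - (3 + \left(1 - 4\right)^{2}) = - (3 + \left(-3\right)^{2}) = - (3 + 9) = \left(-1\right) 12 = -12$)
$\left(-4 - 5\right)^{2} \cdot 1381 + 49 p{\left(-1 \right)} = \left(-4 - 5\right)^{2} \cdot 1381 + 49 \left(-12\right) = \left(-9\right)^{2} \cdot 1381 - 588 = 81 \cdot 1381 - 588 = 111861 - 588 = 111273$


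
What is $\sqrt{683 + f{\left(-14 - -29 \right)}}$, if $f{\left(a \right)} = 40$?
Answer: $\sqrt{723} \approx 26.889$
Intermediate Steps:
$\sqrt{683 + f{\left(-14 - -29 \right)}} = \sqrt{683 + 40} = \sqrt{723}$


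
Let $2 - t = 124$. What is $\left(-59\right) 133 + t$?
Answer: $-7969$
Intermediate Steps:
$t = -122$ ($t = 2 - 124 = -122$)
$\left(-59\right) 133 + t = \left(-59\right) 133 - 122 = -7847 - 122 = -7969$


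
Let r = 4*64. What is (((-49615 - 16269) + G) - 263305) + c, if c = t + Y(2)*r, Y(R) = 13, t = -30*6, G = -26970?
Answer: -353011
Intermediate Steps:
t = -180
r = 256
c = 3148 (c = -180 + 13*256 = -180 + 3328 = 3148)
(((-49615 - 16269) + G) - 263305) + c = (((-49615 - 16269) - 26970) - 263305) + 3148 = ((-65884 - 26970) - 263305) + 3148 = (-92854 - 263305) + 3148 = -356159 + 3148 = -353011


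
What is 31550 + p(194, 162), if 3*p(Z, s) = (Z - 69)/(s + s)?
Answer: 30666725/972 ≈ 31550.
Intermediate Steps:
p(Z, s) = (-69 + Z)/(6*s) (p(Z, s) = ((Z - 69)/(s + s))/3 = ((-69 + Z)/((2*s)))/3 = ((-69 + Z)*(1/(2*s)))/3 = ((-69 + Z)/(2*s))/3 = (-69 + Z)/(6*s))
31550 + p(194, 162) = 31550 + (⅙)*(-69 + 194)/162 = 31550 + (⅙)*(1/162)*125 = 31550 + 125/972 = 30666725/972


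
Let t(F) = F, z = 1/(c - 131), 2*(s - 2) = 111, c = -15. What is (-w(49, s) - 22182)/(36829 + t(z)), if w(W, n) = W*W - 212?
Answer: -3558166/5377033 ≈ -0.66173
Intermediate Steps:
s = 115/2 (s = 2 + (1/2)*111 = 2 + 111/2 = 115/2 ≈ 57.500)
w(W, n) = -212 + W**2 (w(W, n) = W**2 - 212 = -212 + W**2)
z = -1/146 (z = 1/(-15 - 131) = 1/(-146) = -1/146 ≈ -0.0068493)
(-w(49, s) - 22182)/(36829 + t(z)) = (-(-212 + 49**2) - 22182)/(36829 - 1/146) = (-(-212 + 2401) - 22182)/(5377033/146) = (-1*2189 - 22182)*(146/5377033) = (-2189 - 22182)*(146/5377033) = -24371*146/5377033 = -3558166/5377033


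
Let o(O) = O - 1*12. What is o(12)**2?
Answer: 0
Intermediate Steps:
o(O) = -12 + O (o(O) = O - 12 = -12 + O)
o(12)**2 = (-12 + 12)**2 = 0**2 = 0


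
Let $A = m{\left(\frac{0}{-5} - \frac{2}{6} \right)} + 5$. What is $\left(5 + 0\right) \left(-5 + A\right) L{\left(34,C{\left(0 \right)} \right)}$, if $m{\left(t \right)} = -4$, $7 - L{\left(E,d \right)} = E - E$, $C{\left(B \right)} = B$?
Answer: $-140$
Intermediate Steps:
$L{\left(E,d \right)} = 7$ ($L{\left(E,d \right)} = 7 - \left(E - E\right) = 7 - 0 = 7 + 0 = 7$)
$A = 1$ ($A = -4 + 5 = 1$)
$\left(5 + 0\right) \left(-5 + A\right) L{\left(34,C{\left(0 \right)} \right)} = \left(5 + 0\right) \left(-5 + 1\right) 7 = 5 \left(-4\right) 7 = \left(-20\right) 7 = -140$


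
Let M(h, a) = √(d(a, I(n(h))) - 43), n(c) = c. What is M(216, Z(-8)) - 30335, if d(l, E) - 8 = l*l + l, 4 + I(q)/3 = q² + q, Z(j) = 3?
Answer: -30335 + I*√23 ≈ -30335.0 + 4.7958*I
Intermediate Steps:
I(q) = -12 + 3*q + 3*q² (I(q) = -12 + 3*(q² + q) = -12 + 3*(q + q²) = -12 + (3*q + 3*q²) = -12 + 3*q + 3*q²)
d(l, E) = 8 + l + l² (d(l, E) = 8 + (l*l + l) = 8 + (l² + l) = 8 + (l + l²) = 8 + l + l²)
M(h, a) = √(-35 + a + a²) (M(h, a) = √((8 + a + a²) - 43) = √(-35 + a + a²))
M(216, Z(-8)) - 30335 = √(-35 + 3 + 3²) - 30335 = √(-35 + 3 + 9) - 30335 = √(-23) - 30335 = I*√23 - 30335 = -30335 + I*√23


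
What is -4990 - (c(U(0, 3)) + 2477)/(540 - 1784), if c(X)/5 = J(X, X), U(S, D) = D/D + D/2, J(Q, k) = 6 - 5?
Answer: -3102539/622 ≈ -4988.0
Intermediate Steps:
J(Q, k) = 1
U(S, D) = 1 + D/2 (U(S, D) = 1 + D*(½) = 1 + D/2)
c(X) = 5 (c(X) = 5*1 = 5)
-4990 - (c(U(0, 3)) + 2477)/(540 - 1784) = -4990 - (5 + 2477)/(540 - 1784) = -4990 - 2482/(-1244) = -4990 - 2482*(-1)/1244 = -4990 - 1*(-1241/622) = -4990 + 1241/622 = -3102539/622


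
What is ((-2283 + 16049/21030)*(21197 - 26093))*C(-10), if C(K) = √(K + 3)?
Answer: 39164279856*I*√7/3505 ≈ 2.9563e+7*I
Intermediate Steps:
C(K) = √(3 + K)
((-2283 + 16049/21030)*(21197 - 26093))*C(-10) = ((-2283 + 16049/21030)*(21197 - 26093))*√(3 - 10) = ((-2283 + 16049*(1/21030))*(-4896))*√(-7) = ((-2283 + 16049/21030)*(-4896))*(I*√7) = (-47995441/21030*(-4896))*(I*√7) = 39164279856*(I*√7)/3505 = 39164279856*I*√7/3505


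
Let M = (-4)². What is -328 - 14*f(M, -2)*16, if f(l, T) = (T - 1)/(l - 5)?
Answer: -2936/11 ≈ -266.91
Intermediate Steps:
M = 16
f(l, T) = (-1 + T)/(-5 + l)
-328 - 14*f(M, -2)*16 = -328 - 14*((-1 - 2)/(-5 + 16))*16 = -328 - 14*(-3/11)*16 = -328 - (-42)*16/11 = -328 - 1*(-672/11) = -328 + 672/11 = -2936/11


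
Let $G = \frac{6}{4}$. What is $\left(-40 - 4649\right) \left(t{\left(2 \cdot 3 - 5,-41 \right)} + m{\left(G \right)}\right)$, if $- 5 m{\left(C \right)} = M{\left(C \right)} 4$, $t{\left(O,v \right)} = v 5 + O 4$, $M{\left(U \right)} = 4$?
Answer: $\frac{4787469}{5} \approx 9.5749 \cdot 10^{5}$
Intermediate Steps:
$t{\left(O,v \right)} = 4 O + 5 v$ ($t{\left(O,v \right)} = 5 v + 4 O = 4 O + 5 v$)
$G = \frac{3}{2}$ ($G = 6 \cdot \frac{1}{4} = \frac{3}{2} \approx 1.5$)
$m{\left(C \right)} = - \frac{16}{5}$ ($m{\left(C \right)} = - \frac{4 \cdot 4}{5} = \left(- \frac{1}{5}\right) 16 = - \frac{16}{5}$)
$\left(-40 - 4649\right) \left(t{\left(2 \cdot 3 - 5,-41 \right)} + m{\left(G \right)}\right) = \left(-40 - 4649\right) \left(\left(4 \left(2 \cdot 3 - 5\right) + 5 \left(-41\right)\right) - \frac{16}{5}\right) = - 4689 \left(\left(4 \left(6 - 5\right) - 205\right) - \frac{16}{5}\right) = - 4689 \left(\left(4 \cdot 1 - 205\right) - \frac{16}{5}\right) = - 4689 \left(\left(4 - 205\right) - \frac{16}{5}\right) = - 4689 \left(-201 - \frac{16}{5}\right) = \left(-4689\right) \left(- \frac{1021}{5}\right) = \frac{4787469}{5}$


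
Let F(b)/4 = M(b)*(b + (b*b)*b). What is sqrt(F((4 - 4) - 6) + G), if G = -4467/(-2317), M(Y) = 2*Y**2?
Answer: I*sqrt(343229362665)/2317 ≈ 252.85*I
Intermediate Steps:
F(b) = 8*b**2*(b + b**3) (F(b) = 4*((2*b**2)*(b + (b*b)*b)) = 4*((2*b**2)*(b + b**2*b)) = 4*((2*b**2)*(b + b**3)) = 4*(2*b**2*(b + b**3)) = 8*b**2*(b + b**3))
G = 4467/2317 (G = -4467*(-1/2317) = 4467/2317 ≈ 1.9279)
sqrt(F((4 - 4) - 6) + G) = sqrt(8*((4 - 4) - 6)**3*(1 + ((4 - 4) - 6)**2) + 4467/2317) = sqrt(8*(0 - 6)**3*(1 + (0 - 6)**2) + 4467/2317) = sqrt(8*(-6)**3*(1 + (-6)**2) + 4467/2317) = sqrt(8*(-216)*(1 + 36) + 4467/2317) = sqrt(8*(-216)*37 + 4467/2317) = sqrt(-63936 + 4467/2317) = sqrt(-148135245/2317) = I*sqrt(343229362665)/2317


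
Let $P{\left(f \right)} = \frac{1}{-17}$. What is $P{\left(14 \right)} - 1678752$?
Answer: $- \frac{28538785}{17} \approx -1.6788 \cdot 10^{6}$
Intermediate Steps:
$P{\left(f \right)} = - \frac{1}{17}$
$P{\left(14 \right)} - 1678752 = - \frac{1}{17} - 1678752 = - \frac{28538785}{17}$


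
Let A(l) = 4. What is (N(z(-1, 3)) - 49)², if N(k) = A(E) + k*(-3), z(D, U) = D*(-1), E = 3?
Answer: 2304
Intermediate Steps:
z(D, U) = -D
N(k) = 4 - 3*k (N(k) = 4 + k*(-3) = 4 - 3*k)
(N(z(-1, 3)) - 49)² = ((4 - (-3)*(-1)) - 49)² = ((4 - 3*1) - 49)² = ((4 - 3) - 49)² = (1 - 49)² = (-48)² = 2304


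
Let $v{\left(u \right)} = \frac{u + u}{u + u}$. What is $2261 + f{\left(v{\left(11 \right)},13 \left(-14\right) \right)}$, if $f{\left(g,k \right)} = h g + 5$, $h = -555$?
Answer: $1711$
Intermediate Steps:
$v{\left(u \right)} = 1$ ($v{\left(u \right)} = \frac{2 u}{2 u} = 2 u \frac{1}{2 u} = 1$)
$f{\left(g,k \right)} = 5 - 555 g$ ($f{\left(g,k \right)} = - 555 g + 5 = 5 - 555 g$)
$2261 + f{\left(v{\left(11 \right)},13 \left(-14\right) \right)} = 2261 + \left(5 - 555\right) = 2261 - 550 = 1711$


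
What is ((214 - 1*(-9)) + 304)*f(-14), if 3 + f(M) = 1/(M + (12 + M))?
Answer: -25823/16 ≈ -1613.9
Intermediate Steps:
f(M) = -3 + 1/(12 + 2*M) (f(M) = -3 + 1/(M + (12 + M)) = -3 + 1/(12 + 2*M))
((214 - 1*(-9)) + 304)*f(-14) = ((214 - 1*(-9)) + 304)*((-35 - 6*(-14))/(2*(6 - 14))) = ((214 + 9) + 304)*((½)*(-35 + 84)/(-8)) = (223 + 304)*((½)*(-⅛)*49) = 527*(-49/16) = -25823/16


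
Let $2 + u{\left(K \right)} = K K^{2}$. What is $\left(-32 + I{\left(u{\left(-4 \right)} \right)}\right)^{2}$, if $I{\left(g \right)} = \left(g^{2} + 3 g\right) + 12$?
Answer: $17123044$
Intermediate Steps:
$u{\left(K \right)} = -2 + K^{3}$ ($u{\left(K \right)} = -2 + K K^{2} = -2 + K^{3}$)
$I{\left(g \right)} = 12 + g^{2} + 3 g$
$\left(-32 + I{\left(u{\left(-4 \right)} \right)}\right)^{2} = \left(-32 + \left(12 + \left(-2 + \left(-4\right)^{3}\right)^{2} + 3 \left(-2 + \left(-4\right)^{3}\right)\right)\right)^{2} = \left(-32 + \left(12 + \left(-2 - 64\right)^{2} + 3 \left(-2 - 64\right)\right)\right)^{2} = \left(-32 + \left(12 + \left(-66\right)^{2} + 3 \left(-66\right)\right)\right)^{2} = \left(-32 + \left(12 + 4356 - 198\right)\right)^{2} = \left(-32 + 4170\right)^{2} = 4138^{2} = 17123044$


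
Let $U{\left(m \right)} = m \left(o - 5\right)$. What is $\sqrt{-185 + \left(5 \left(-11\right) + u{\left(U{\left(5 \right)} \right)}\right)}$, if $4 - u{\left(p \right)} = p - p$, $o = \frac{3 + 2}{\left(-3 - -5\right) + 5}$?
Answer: $2 i \sqrt{59} \approx 15.362 i$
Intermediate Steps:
$o = \frac{5}{7}$ ($o = \frac{5}{\left(-3 + 5\right) + 5} = \frac{5}{2 + 5} = \frac{5}{7} \approx 0.71429$)
$U{\left(m \right)} = - \frac{30 m}{7}$ ($U{\left(m \right)} = m \left(\frac{5}{7} - 5\right) = m \left(- \frac{30}{7}\right) = - \frac{30 m}{7}$)
$u{\left(p \right)} = 4$ ($u{\left(p \right)} = 4 - \left(p - p\right) = 4 - 0 = 4 + 0 = 4$)
$\sqrt{-185 + \left(5 \left(-11\right) + u{\left(U{\left(5 \right)} \right)}\right)} = \sqrt{-185 + \left(5 \left(-11\right) + 4\right)} = \sqrt{-185 + \left(-55 + 4\right)} = \sqrt{-185 - 51} = \sqrt{-236} = 2 i \sqrt{59}$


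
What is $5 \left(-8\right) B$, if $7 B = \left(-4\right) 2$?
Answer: $\frac{320}{7} \approx 45.714$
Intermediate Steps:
$B = - \frac{8}{7}$ ($B = \frac{\left(-4\right) 2}{7} = \frac{1}{7} \left(-8\right) = - \frac{8}{7} \approx -1.1429$)
$5 \left(-8\right) B = 5 \left(-8\right) \left(- \frac{8}{7}\right) = \left(-40\right) \left(- \frac{8}{7}\right) = \frac{320}{7}$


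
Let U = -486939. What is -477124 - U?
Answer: 9815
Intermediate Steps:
-477124 - U = -477124 - 1*(-486939) = -477124 + 486939 = 9815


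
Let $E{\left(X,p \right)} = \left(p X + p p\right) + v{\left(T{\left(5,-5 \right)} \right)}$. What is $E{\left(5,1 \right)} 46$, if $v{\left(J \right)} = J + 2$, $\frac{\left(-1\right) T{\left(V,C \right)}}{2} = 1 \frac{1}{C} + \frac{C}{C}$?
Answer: $\frac{1472}{5} \approx 294.4$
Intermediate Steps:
$T{\left(V,C \right)} = -2 - \frac{2}{C}$ ($T{\left(V,C \right)} = - 2 \left(1 \frac{1}{C} + \frac{C}{C}\right) = - 2 \left(\frac{1}{C} + 1\right) = - 2 \left(1 + \frac{1}{C}\right) = -2 - \frac{2}{C}$)
$v{\left(J \right)} = 2 + J$
$E{\left(X,p \right)} = \frac{2}{5} + p^{2} + X p$ ($E{\left(X,p \right)} = \left(p X + p p\right) + \left(2 - \left(2 + \frac{2}{-5}\right)\right) = \left(X p + p^{2}\right) + \left(2 - \frac{8}{5}\right) = \left(p^{2} + X p\right) + \left(2 + \left(-2 + \frac{2}{5}\right)\right) = \left(p^{2} + X p\right) + \left(2 - \frac{8}{5}\right) = \left(p^{2} + X p\right) + \frac{2}{5} = \frac{2}{5} + p^{2} + X p$)
$E{\left(5,1 \right)} 46 = \left(\frac{2}{5} + 1^{2} + 5 \cdot 1\right) 46 = \left(\frac{2}{5} + 1 + 5\right) 46 = \frac{32}{5} \cdot 46 = \frac{1472}{5}$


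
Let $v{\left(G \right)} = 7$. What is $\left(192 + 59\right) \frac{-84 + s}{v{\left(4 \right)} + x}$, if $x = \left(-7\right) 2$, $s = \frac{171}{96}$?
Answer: $\frac{660381}{224} \approx 2948.1$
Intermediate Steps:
$s = \frac{57}{32}$ ($s = 171 \cdot \frac{1}{96} = \frac{57}{32} \approx 1.7813$)
$x = -14$
$\left(192 + 59\right) \frac{-84 + s}{v{\left(4 \right)} + x} = \left(192 + 59\right) \frac{-84 + \frac{57}{32}}{7 - 14} = 251 \left(- \frac{2631}{32 \left(-7\right)}\right) = 251 \left(\left(- \frac{2631}{32}\right) \left(- \frac{1}{7}\right)\right) = 251 \cdot \frac{2631}{224} = \frac{660381}{224}$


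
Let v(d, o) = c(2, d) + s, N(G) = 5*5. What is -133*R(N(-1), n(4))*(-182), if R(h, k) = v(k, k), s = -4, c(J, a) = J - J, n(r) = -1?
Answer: -96824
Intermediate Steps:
c(J, a) = 0
N(G) = 25
v(d, o) = -4 (v(d, o) = 0 - 4 = -4)
R(h, k) = -4
-133*R(N(-1), n(4))*(-182) = -133*(-4)*(-182) = 532*(-182) = -96824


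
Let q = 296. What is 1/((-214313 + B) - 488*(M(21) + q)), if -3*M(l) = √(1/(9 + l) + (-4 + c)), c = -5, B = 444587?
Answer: 5793255/497227918814 - 183*I*√8070/248613959407 ≈ 1.1651e-5 - 6.6124e-8*I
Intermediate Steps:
M(l) = -√(-9 + 1/(9 + l))/3 (M(l) = -√(1/(9 + l) + (-4 - 5))/3 = -√(1/(9 + l) - 9)/3 = -√(-9 + 1/(9 + l))/3)
1/((-214313 + B) - 488*(M(21) + q)) = 1/((-214313 + 444587) - 488*(-I*√(80 + 9*21)/√(9 + 21)/3 + 296)) = 1/(230274 - 488*(-I*√30*√(80 + 189)/30/3 + 296)) = 1/(230274 - 488*(-I*√8070/30/3 + 296)) = 1/(230274 - 488*(-I*√8070/90 + 296)) = 1/(230274 - 488*(296 - I*√8070/90)) = 1/(230274 + (-144448 + 244*I*√8070/45)) = 1/(85826 + 244*I*√8070/45)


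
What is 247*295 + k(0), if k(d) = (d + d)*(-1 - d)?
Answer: 72865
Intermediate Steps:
k(d) = 2*d*(-1 - d) (k(d) = (2*d)*(-1 - d) = 2*d*(-1 - d))
247*295 + k(0) = 247*295 - 2*0*(1 + 0) = 72865 - 2*0*1 = 72865 + 0 = 72865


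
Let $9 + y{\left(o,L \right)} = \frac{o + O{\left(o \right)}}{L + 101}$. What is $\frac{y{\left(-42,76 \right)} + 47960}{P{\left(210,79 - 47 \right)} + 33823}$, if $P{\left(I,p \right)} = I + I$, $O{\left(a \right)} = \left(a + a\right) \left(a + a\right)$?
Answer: $\frac{2831447}{2020337} \approx 1.4015$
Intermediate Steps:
$O{\left(a \right)} = 4 a^{2}$ ($O{\left(a \right)} = 2 a 2 a = 4 a^{2}$)
$y{\left(o,L \right)} = -9 + \frac{o + 4 o^{2}}{101 + L}$ ($y{\left(o,L \right)} = -9 + \frac{o + 4 o^{2}}{L + 101} = -9 + \frac{o + 4 o^{2}}{101 + L}$)
$P{\left(I,p \right)} = 2 I$
$\frac{y{\left(-42,76 \right)} + 47960}{P{\left(210,79 - 47 \right)} + 33823} = \frac{\frac{-909 - 42 - 684 + 4 \left(-42\right)^{2}}{101 + 76} + 47960}{2 \cdot 210 + 33823} = \frac{\frac{-909 - 42 - 684 + 4 \cdot 1764}{177} + 47960}{420 + 33823} = \frac{\frac{-909 - 42 - 684 + 7056}{177} + 47960}{34243} = \left(\frac{1}{177} \cdot 5421 + 47960\right) \frac{1}{34243} = \left(\frac{1807}{59} + 47960\right) \frac{1}{34243} = \frac{2831447}{59} \cdot \frac{1}{34243} = \frac{2831447}{2020337}$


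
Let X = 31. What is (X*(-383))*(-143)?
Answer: 1697839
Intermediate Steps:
(X*(-383))*(-143) = (31*(-383))*(-143) = -11873*(-143) = 1697839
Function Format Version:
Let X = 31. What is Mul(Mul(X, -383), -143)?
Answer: 1697839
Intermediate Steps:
Mul(Mul(X, -383), -143) = Mul(Mul(31, -383), -143) = Mul(-11873, -143) = 1697839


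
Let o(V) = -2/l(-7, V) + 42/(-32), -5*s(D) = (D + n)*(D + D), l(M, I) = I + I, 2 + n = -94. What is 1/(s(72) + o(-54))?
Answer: 2160/1490197 ≈ 0.0014495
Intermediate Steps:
n = -96 (n = -2 - 94 = -96)
l(M, I) = 2*I
s(D) = -2*D*(-96 + D)/5 (s(D) = -(D - 96)*(D + D)/5 = -(-96 + D)*2*D/5 = -2*D*(-96 + D)/5)
o(V) = -21/16 - 1/V (o(V) = -2*1/(2*V) + 42/(-32) = -1/V + 42*(-1/32) = -1/V - 21/16 = -21/16 - 1/V)
1/(s(72) + o(-54)) = 1/((⅖)*72*(96 - 1*72) + (-21/16 - 1/(-54))) = 1/((⅖)*72*(96 - 72) + (-21/16 - 1*(-1/54))) = 1/((⅖)*72*24 + (-21/16 + 1/54)) = 1/(3456/5 - 559/432) = 1/(1490197/2160) = 2160/1490197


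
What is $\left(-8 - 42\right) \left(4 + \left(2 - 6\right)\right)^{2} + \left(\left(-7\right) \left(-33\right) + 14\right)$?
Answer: $245$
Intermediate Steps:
$\left(-8 - 42\right) \left(4 + \left(2 - 6\right)\right)^{2} + \left(\left(-7\right) \left(-33\right) + 14\right) = \left(-8 - 42\right) \left(4 + \left(2 - 6\right)\right)^{2} + \left(231 + 14\right) = - 50 \left(4 - 4\right)^{2} + 245 = - 50 \cdot 0^{2} + 245 = \left(-50\right) 0 + 245 = 0 + 245 = 245$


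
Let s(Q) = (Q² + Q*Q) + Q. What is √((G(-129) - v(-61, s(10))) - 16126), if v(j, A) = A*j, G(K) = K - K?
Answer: 2*I*√829 ≈ 57.585*I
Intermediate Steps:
s(Q) = Q + 2*Q² (s(Q) = (Q² + Q²) + Q = 2*Q² + Q = Q + 2*Q²)
G(K) = 0
√((G(-129) - v(-61, s(10))) - 16126) = √((0 - 10*(1 + 2*10)*(-61)) - 16126) = √((0 - 10*(1 + 20)*(-61)) - 16126) = √((0 - 10*21*(-61)) - 16126) = √((0 - 210*(-61)) - 16126) = √((0 - 1*(-12810)) - 16126) = √((0 + 12810) - 16126) = √(12810 - 16126) = √(-3316) = 2*I*√829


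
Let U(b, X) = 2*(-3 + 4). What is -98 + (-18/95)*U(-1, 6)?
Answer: -9346/95 ≈ -98.379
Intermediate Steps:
U(b, X) = 2 (U(b, X) = 2*1 = 2)
-98 + (-18/95)*U(-1, 6) = -98 - 18/95*2 = -98 - 36/95 = -9346/95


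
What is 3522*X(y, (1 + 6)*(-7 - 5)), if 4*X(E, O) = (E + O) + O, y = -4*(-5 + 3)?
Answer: -140880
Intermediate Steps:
y = 8 (y = -4*(-2) = 8)
X(E, O) = O/2 + E/4 (X(E, O) = ((E + O) + O)/4 = (E + 2*O)/4 = O/2 + E/4)
3522*X(y, (1 + 6)*(-7 - 5)) = 3522*(((1 + 6)*(-7 - 5))/2 + (¼)*8) = 3522*((7*(-12))/2 + 2) = 3522*((½)*(-84) + 2) = 3522*(-42 + 2) = 3522*(-40) = -140880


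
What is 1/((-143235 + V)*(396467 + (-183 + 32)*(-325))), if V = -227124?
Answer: -1/165010489578 ≈ -6.0602e-12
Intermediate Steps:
1/((-143235 + V)*(396467 + (-183 + 32)*(-325))) = 1/((-143235 - 227124)*(396467 + (-183 + 32)*(-325))) = 1/(-370359*(396467 - 151*(-325))) = 1/(-370359*(396467 + 49075)) = 1/(-370359*445542) = 1/(-165010489578) = -1/165010489578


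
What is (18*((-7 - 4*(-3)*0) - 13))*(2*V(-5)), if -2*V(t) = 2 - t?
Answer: 2520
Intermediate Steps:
V(t) = -1 + t/2 (V(t) = -(2 - t)/2 = -1 + t/2)
(18*((-7 - 4*(-3)*0) - 13))*(2*V(-5)) = (18*((-7 - 4*(-3)*0) - 13))*(2*(-1 + (1/2)*(-5))) = (18*((-7 + 12*0) - 13))*(2*(-1 - 5/2)) = (18*((-7 + 0) - 13))*(2*(-7/2)) = (18*(-7 - 13))*(-7) = (18*(-20))*(-7) = -360*(-7) = 2520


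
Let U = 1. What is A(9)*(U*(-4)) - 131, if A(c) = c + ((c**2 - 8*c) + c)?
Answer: -239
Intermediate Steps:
A(c) = c**2 - 6*c (A(c) = c + (c**2 - 7*c) = c**2 - 6*c)
A(9)*(U*(-4)) - 131 = (9*(-6 + 9))*(1*(-4)) - 131 = (9*3)*(-4) - 131 = 27*(-4) - 131 = -108 - 131 = -239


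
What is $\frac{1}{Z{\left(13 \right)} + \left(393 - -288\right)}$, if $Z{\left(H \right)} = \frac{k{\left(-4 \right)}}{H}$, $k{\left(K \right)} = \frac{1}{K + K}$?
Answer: $\frac{104}{70823} \approx 0.0014684$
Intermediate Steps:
$k{\left(K \right)} = \frac{1}{2 K}$
$Z{\left(H \right)} = - \frac{1}{8 H}$ ($Z{\left(H \right)} = \frac{\frac{1}{2} \frac{1}{-4}}{H} = \frac{\frac{1}{2} \left(- \frac{1}{4}\right)}{H} = - \frac{1}{8 H}$)
$\frac{1}{Z{\left(13 \right)} + \left(393 - -288\right)} = \frac{1}{- \frac{1}{8 \cdot 13} + \left(393 - -288\right)} = \frac{1}{\left(- \frac{1}{8}\right) \frac{1}{13} + \left(393 + 288\right)} = \frac{1}{- \frac{1}{104} + 681} = \frac{1}{\frac{70823}{104}} = \frac{104}{70823}$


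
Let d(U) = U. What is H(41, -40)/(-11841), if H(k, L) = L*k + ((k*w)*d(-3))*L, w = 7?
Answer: -32800/11841 ≈ -2.7700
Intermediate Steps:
H(k, L) = -20*L*k (H(k, L) = L*k + ((k*7)*(-3))*L = L*k + ((7*k)*(-3))*L = L*k + (-21*k)*L = L*k - 21*L*k = -20*L*k)
H(41, -40)/(-11841) = -20*(-40)*41/(-11841) = 32800*(-1/11841) = -32800/11841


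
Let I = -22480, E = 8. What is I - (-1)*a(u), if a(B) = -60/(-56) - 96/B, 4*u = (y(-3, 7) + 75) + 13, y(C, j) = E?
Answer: -314761/14 ≈ -22483.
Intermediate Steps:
y(C, j) = 8
u = 24 (u = ((8 + 75) + 13)/4 = (83 + 13)/4 = (1/4)*96 = 24)
a(B) = 15/14 - 96/B (a(B) = -60*(-1/56) - 96/B = 15/14 - 96/B)
I - (-1)*a(u) = -22480 - (-1)*(15/14 - 96/24) = -22480 - (-1)*(15/14 - 96*1/24) = -22480 - (-1)*(15/14 - 4) = -22480 - (-1)*(-41)/14 = -22480 - 1*41/14 = -22480 - 41/14 = -314761/14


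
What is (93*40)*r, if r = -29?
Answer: -107880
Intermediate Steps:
(93*40)*r = (93*40)*(-29) = 3720*(-29) = -107880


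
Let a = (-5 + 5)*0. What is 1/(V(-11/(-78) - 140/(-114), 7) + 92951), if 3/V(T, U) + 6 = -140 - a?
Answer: 146/13570843 ≈ 1.0758e-5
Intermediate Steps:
a = 0 (a = 0*0 = 0)
V(T, U) = -3/146 (V(T, U) = 3/(-6 + (-140 - 1*0)) = 3/(-6 + (-140 + 0)) = 3/(-6 - 140) = 3/(-146) = 3*(-1/146) = -3/146)
1/(V(-11/(-78) - 140/(-114), 7) + 92951) = 1/(-3/146 + 92951) = 1/(13570843/146) = 146/13570843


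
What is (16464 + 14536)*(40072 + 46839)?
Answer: 2694241000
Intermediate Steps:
(16464 + 14536)*(40072 + 46839) = 31000*86911 = 2694241000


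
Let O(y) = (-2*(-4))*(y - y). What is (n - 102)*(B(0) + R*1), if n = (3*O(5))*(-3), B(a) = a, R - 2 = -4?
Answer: 204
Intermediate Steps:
R = -2 (R = 2 - 4 = -2)
O(y) = 0 (O(y) = 8*0 = 0)
n = 0 (n = (3*0)*(-3) = 0*(-3) = 0)
(n - 102)*(B(0) + R*1) = (0 - 102)*(0 - 2*1) = -102*(0 - 2) = -102*(-2) = 204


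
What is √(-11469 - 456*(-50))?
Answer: 3*√1259 ≈ 106.45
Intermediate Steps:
√(-11469 - 456*(-50)) = √(-11469 + 22800) = √11331 = 3*√1259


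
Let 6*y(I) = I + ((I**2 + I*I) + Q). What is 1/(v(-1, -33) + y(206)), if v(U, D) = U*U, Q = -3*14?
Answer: 3/42521 ≈ 7.0553e-5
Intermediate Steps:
Q = -42
v(U, D) = U**2
y(I) = -7 + I**2/3 + I/6 (y(I) = (I + ((I**2 + I*I) - 42))/6 = (I + ((I**2 + I**2) - 42))/6 = (I + (2*I**2 - 42))/6 = (I + (-42 + 2*I**2))/6 = (-42 + I + 2*I**2)/6 = -7 + I**2/3 + I/6)
1/(v(-1, -33) + y(206)) = 1/((-1)**2 + (-7 + (1/3)*206**2 + (1/6)*206)) = 1/(1 + (-7 + (1/3)*42436 + 103/3)) = 1/(1 + (-7 + 42436/3 + 103/3)) = 1/(1 + 42518/3) = 1/(42521/3) = 3/42521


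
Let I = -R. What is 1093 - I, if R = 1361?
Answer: 2454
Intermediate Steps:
I = -1361 (I = -1*1361 = -1361)
1093 - I = 1093 - 1*(-1361) = 1093 + 1361 = 2454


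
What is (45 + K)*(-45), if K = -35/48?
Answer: -31875/16 ≈ -1992.2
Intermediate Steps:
K = -35/48 (K = -35*1/48 = -35/48 ≈ -0.72917)
(45 + K)*(-45) = (45 - 35/48)*(-45) = (2125/48)*(-45) = -31875/16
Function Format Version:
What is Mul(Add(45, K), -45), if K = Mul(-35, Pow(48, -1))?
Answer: Rational(-31875, 16) ≈ -1992.2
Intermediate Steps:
K = Rational(-35, 48) (K = Mul(-35, Rational(1, 48)) = Rational(-35, 48) ≈ -0.72917)
Mul(Add(45, K), -45) = Mul(Add(45, Rational(-35, 48)), -45) = Mul(Rational(2125, 48), -45) = Rational(-31875, 16)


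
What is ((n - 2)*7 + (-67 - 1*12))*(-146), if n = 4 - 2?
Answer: 11534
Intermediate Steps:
n = 2
((n - 2)*7 + (-67 - 1*12))*(-146) = ((2 - 2)*7 + (-67 - 1*12))*(-146) = (0*7 + (-67 - 12))*(-146) = (0 - 79)*(-146) = -79*(-146) = 11534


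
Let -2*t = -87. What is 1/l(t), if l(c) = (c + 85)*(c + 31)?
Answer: 4/38293 ≈ 0.00010446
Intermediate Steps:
t = 87/2 (t = -½*(-87) = 87/2 ≈ 43.500)
l(c) = (31 + c)*(85 + c) (l(c) = (85 + c)*(31 + c) = (31 + c)*(85 + c))
1/l(t) = 1/(2635 + (87/2)² + 116*(87/2)) = 1/(2635 + 7569/4 + 5046) = 1/(38293/4) = 4/38293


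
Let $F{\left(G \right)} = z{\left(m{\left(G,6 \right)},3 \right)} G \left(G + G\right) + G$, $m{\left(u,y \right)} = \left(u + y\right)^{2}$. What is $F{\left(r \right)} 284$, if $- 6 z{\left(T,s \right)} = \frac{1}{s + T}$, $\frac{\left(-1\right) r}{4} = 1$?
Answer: $- \frac{28400}{21} \approx -1352.4$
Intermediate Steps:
$r = -4$ ($r = \left(-4\right) 1 = -4$)
$z{\left(T,s \right)} = - \frac{1}{6 \left(T + s\right)}$ ($z{\left(T,s \right)} = - \frac{1}{6 \left(s + T\right)} = - \frac{1}{6 \left(T + s\right)}$)
$F{\left(G \right)} = G - \frac{2 G^{2}}{18 + 6 \left(6 + G\right)^{2}}$ ($F{\left(G \right)} = - \frac{1}{6 \left(G + 6\right)^{2} + 6 \cdot 3} G \left(G + G\right) + G = - \frac{1}{6 \left(6 + G\right)^{2} + 18} G 2 G + G = - \frac{1}{18 + 6 \left(6 + G\right)^{2}} \cdot 2 G^{2} + G = - \frac{2 G^{2}}{18 + 6 \left(6 + G\right)^{2}} + G = G - \frac{2 G^{2}}{18 + 6 \left(6 + G\right)^{2}}$)
$F{\left(r \right)} 284 = - \frac{4 \left(9 - -4 + 3 \left(6 - 4\right)^{2}\right)}{9 + 3 \left(6 - 4\right)^{2}} \cdot 284 = - \frac{4 \left(9 + 4 + 3 \cdot 2^{2}\right)}{9 + 3 \cdot 2^{2}} \cdot 284 = - \frac{4 \left(9 + 4 + 3 \cdot 4\right)}{9 + 3 \cdot 4} \cdot 284 = - \frac{4 \left(9 + 4 + 12\right)}{9 + 12} \cdot 284 = \left(-4\right) \frac{1}{21} \cdot 25 \cdot 284 = \left(- \frac{100}{21}\right) 284 = - \frac{28400}{21}$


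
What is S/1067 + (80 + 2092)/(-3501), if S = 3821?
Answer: 3686599/1245189 ≈ 2.9607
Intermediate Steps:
S/1067 + (80 + 2092)/(-3501) = 3821/1067 + (80 + 2092)/(-3501) = 3821*(1/1067) + 2172*(-1/3501) = 3821/1067 - 724/1167 = 3686599/1245189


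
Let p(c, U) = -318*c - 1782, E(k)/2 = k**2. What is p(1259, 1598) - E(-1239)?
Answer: -3472386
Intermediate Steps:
E(k) = 2*k**2
p(c, U) = -1782 - 318*c
p(1259, 1598) - E(-1239) = (-1782 - 318*1259) - 2*(-1239)**2 = (-1782 - 400362) - 2*1535121 = -402144 - 1*3070242 = -402144 - 3070242 = -3472386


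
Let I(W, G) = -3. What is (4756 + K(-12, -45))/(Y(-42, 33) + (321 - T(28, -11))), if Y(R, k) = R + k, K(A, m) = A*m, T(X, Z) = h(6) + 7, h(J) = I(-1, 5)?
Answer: 1324/77 ≈ 17.195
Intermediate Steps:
h(J) = -3
T(X, Z) = 4 (T(X, Z) = -3 + 7 = 4)
(4756 + K(-12, -45))/(Y(-42, 33) + (321 - T(28, -11))) = (4756 - 12*(-45))/((-42 + 33) + (321 - 1*4)) = (4756 + 540)/(-9 + (321 - 4)) = 5296/(-9 + 317) = 5296/308 = 5296*(1/308) = 1324/77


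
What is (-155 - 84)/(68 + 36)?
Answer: -239/104 ≈ -2.2981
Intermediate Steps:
(-155 - 84)/(68 + 36) = -239/104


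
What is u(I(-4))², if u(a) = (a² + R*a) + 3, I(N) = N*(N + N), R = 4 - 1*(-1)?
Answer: 1408969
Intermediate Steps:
R = 5 (R = 4 + 1 = 5)
I(N) = 2*N² (I(N) = N*(2*N) = 2*N²)
u(a) = 3 + a² + 5*a (u(a) = (a² + 5*a) + 3 = 3 + a² + 5*a)
u(I(-4))² = (3 + (2*(-4)²)² + 5*(2*(-4)²))² = (3 + (2*16)² + 5*(2*16))² = (3 + 32² + 5*32)² = (3 + 1024 + 160)² = 1187² = 1408969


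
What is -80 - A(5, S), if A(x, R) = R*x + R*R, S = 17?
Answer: -454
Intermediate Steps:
A(x, R) = R**2 + R*x (A(x, R) = R*x + R**2 = R**2 + R*x)
-80 - A(5, S) = -80 - 17*(17 + 5) = -80 - 17*22 = -80 - 1*374 = -80 - 374 = -454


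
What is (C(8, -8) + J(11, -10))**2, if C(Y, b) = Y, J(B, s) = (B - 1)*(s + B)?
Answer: 324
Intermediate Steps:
J(B, s) = (-1 + B)*(B + s)
(C(8, -8) + J(11, -10))**2 = (8 + (11**2 - 1*11 - 1*(-10) + 11*(-10)))**2 = (8 + (121 - 11 + 10 - 110))**2 = (8 + 10)**2 = 18**2 = 324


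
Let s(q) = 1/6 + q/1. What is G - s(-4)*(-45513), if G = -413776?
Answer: -1176485/2 ≈ -5.8824e+5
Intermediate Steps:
s(q) = 1/6 + q (s(q) = 1*(1/6) + q*1 = 1/6 + q)
G - s(-4)*(-45513) = -413776 - (1/6 - 4)*(-45513) = -413776 - (-23)*(-45513)/6 = -413776 - 1*348933/2 = -413776 - 348933/2 = -1176485/2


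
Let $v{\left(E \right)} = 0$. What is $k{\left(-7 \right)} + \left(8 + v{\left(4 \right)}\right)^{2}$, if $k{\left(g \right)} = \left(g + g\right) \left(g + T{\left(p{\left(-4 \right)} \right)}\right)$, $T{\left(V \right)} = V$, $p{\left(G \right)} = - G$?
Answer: $106$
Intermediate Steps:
$k{\left(g \right)} = 2 g \left(4 + g\right)$ ($k{\left(g \right)} = \left(g + g\right) \left(g - -4\right) = 2 g \left(g + 4\right) = 2 g \left(4 + g\right)$)
$k{\left(-7 \right)} + \left(8 + v{\left(4 \right)}\right)^{2} = 2 \left(-7\right) \left(4 - 7\right) + \left(8 + 0\right)^{2} = 2 \left(-7\right) \left(-3\right) + 8^{2} = 42 + 64 = 106$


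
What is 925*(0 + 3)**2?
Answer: 8325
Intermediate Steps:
925*(0 + 3)**2 = 925*3**2 = 925*9 = 8325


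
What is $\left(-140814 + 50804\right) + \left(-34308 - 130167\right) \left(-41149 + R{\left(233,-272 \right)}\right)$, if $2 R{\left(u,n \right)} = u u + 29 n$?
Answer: $\frac{5903979055}{2} \approx 2.952 \cdot 10^{9}$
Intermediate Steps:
$R{\left(u,n \right)} = \frac{u^{2}}{2} + \frac{29 n}{2}$ ($R{\left(u,n \right)} = \frac{u u + 29 n}{2} = \frac{u^{2} + 29 n}{2} = \frac{u^{2}}{2} + \frac{29 n}{2}$)
$\left(-140814 + 50804\right) + \left(-34308 - 130167\right) \left(-41149 + R{\left(233,-272 \right)}\right) = \left(-140814 + 50804\right) + \left(-34308 - 130167\right) \left(-41149 + \left(\frac{233^{2}}{2} + \frac{29}{2} \left(-272\right)\right)\right) = -90010 - 164475 \left(-41149 + \left(\frac{1}{2} \cdot 54289 - 3944\right)\right) = -90010 - 164475 \left(-41149 + \left(\frac{54289}{2} - 3944\right)\right) = -90010 - 164475 \left(-41149 + \frac{46401}{2}\right) = -90010 - - \frac{5904159075}{2} = -90010 + \frac{5904159075}{2} = \frac{5903979055}{2}$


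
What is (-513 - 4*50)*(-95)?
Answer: 67735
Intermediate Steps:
(-513 - 4*50)*(-95) = (-513 - 200)*(-95) = -713*(-95) = 67735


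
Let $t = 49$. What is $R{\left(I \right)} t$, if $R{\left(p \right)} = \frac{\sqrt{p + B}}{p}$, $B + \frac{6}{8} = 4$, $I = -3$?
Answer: $- \frac{49}{6} \approx -8.1667$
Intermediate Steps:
$B = \frac{13}{4}$ ($B = - \frac{3}{4} + 4 = \frac{13}{4} \approx 3.25$)
$R{\left(p \right)} = \frac{\sqrt{\frac{13}{4} + p}}{p}$ ($R{\left(p \right)} = \frac{\sqrt{p + \frac{13}{4}}}{p} = \frac{\sqrt{\frac{13}{4} + p}}{p}$)
$R{\left(I \right)} t = \frac{\sqrt{13 + 4 \left(-3\right)}}{2 \left(-3\right)} 49 = \frac{1}{2} \left(- \frac{1}{3}\right) \sqrt{13 - 12} \cdot 49 = \frac{1}{2} \left(- \frac{1}{3}\right) \sqrt{1} \cdot 49 = \frac{1}{2} \left(- \frac{1}{3}\right) 1 \cdot 49 = \left(- \frac{1}{6}\right) 49 = - \frac{49}{6}$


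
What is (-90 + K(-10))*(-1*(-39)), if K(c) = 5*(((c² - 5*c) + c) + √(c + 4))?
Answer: 23790 + 195*I*√6 ≈ 23790.0 + 477.65*I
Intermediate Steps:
K(c) = -20*c + 5*c² + 5*√(4 + c) (K(c) = 5*((c² - 4*c) + √(4 + c)) = 5*(c² + √(4 + c) - 4*c) = -20*c + 5*c² + 5*√(4 + c))
(-90 + K(-10))*(-1*(-39)) = (-90 + (-20*(-10) + 5*(-10)² + 5*√(4 - 10)))*(-1*(-39)) = (-90 + (200 + 5*100 + 5*√(-6)))*39 = (-90 + (200 + 500 + 5*(I*√6)))*39 = (-90 + (200 + 500 + 5*I*√6))*39 = (-90 + (700 + 5*I*√6))*39 = (610 + 5*I*√6)*39 = 23790 + 195*I*√6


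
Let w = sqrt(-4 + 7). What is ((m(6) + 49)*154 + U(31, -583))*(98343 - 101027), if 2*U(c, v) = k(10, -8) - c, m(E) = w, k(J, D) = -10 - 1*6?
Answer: -20190390 - 413336*sqrt(3) ≈ -2.0906e+7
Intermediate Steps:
w = sqrt(3) ≈ 1.7320
k(J, D) = -16 (k(J, D) = -10 - 6 = -16)
m(E) = sqrt(3)
U(c, v) = -8 - c/2 (U(c, v) = (-16 - c)/2 = -8 - c/2)
((m(6) + 49)*154 + U(31, -583))*(98343 - 101027) = ((sqrt(3) + 49)*154 + (-8 - 1/2*31))*(98343 - 101027) = ((49 + sqrt(3))*154 + (-8 - 31/2))*(-2684) = ((7546 + 154*sqrt(3)) - 47/2)*(-2684) = (15045/2 + 154*sqrt(3))*(-2684) = -20190390 - 413336*sqrt(3)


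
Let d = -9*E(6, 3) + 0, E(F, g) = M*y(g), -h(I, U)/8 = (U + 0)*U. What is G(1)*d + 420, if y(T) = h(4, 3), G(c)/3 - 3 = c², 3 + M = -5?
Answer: -61788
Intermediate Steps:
M = -8 (M = -3 - 5 = -8)
G(c) = 9 + 3*c²
h(I, U) = -8*U² (h(I, U) = -8*(U + 0)*U = -8*U*U = -8*U²)
y(T) = -72 (y(T) = -8*3² = -8*9 = -72)
E(F, g) = 576 (E(F, g) = -8*(-72) = 576)
d = -5184 (d = -9*576 + 0 = -5184 + 0 = -5184)
G(1)*d + 420 = (9 + 3*1²)*(-5184) + 420 = (9 + 3*1)*(-5184) + 420 = (9 + 3)*(-5184) + 420 = 12*(-5184) + 420 = -62208 + 420 = -61788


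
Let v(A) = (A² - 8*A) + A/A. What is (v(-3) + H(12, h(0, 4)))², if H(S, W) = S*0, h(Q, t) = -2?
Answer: 1156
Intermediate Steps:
H(S, W) = 0
v(A) = 1 + A² - 8*A (v(A) = (A² - 8*A) + 1 = 1 + A² - 8*A)
(v(-3) + H(12, h(0, 4)))² = ((1 + (-3)² - 8*(-3)) + 0)² = ((1 + 9 + 24) + 0)² = (34 + 0)² = 34² = 1156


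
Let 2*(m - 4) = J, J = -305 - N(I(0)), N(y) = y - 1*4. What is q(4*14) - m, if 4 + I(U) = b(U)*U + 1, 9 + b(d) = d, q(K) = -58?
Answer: 87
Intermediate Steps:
b(d) = -9 + d
I(U) = -3 + U*(-9 + U) (I(U) = -4 + ((-9 + U)*U + 1) = -4 + (U*(-9 + U) + 1) = -4 + (1 + U*(-9 + U)) = -3 + U*(-9 + U))
N(y) = -4 + y (N(y) = y - 4 = -4 + y)
J = -298 (J = -305 - (-4 + (-3 + 0*(-9 + 0))) = -305 - (-4 + (-3 + 0*(-9))) = -305 - (-4 + (-3 + 0)) = -305 - (-4 - 3) = -305 - 1*(-7) = -305 + 7 = -298)
m = -145 (m = 4 + (½)*(-298) = 4 - 149 = -145)
q(4*14) - m = -58 - 1*(-145) = -58 + 145 = 87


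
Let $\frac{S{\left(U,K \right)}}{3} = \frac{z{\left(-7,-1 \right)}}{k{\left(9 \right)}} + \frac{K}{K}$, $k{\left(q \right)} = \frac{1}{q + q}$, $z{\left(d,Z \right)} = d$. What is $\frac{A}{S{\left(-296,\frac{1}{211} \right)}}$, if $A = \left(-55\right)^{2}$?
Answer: $- \frac{121}{15} \approx -8.0667$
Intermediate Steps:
$k{\left(q \right)} = \frac{1}{2 q}$
$A = 3025$
$S{\left(U,K \right)} = -375$ ($S{\left(U,K \right)} = 3 \left(- \frac{7}{\frac{1}{2} \cdot \frac{1}{9}} + \frac{K}{K}\right) = 3 \left(- \frac{7}{\frac{1}{2} \cdot \frac{1}{9}} + 1\right) = 3 \left(- 7 \frac{1}{\frac{1}{18}} + 1\right) = 3 \left(\left(-7\right) 18 + 1\right) = 3 \left(-126 + 1\right) = 3 \left(-125\right) = -375$)
$\frac{A}{S{\left(-296,\frac{1}{211} \right)}} = \frac{3025}{-375} = 3025 \left(- \frac{1}{375}\right) = - \frac{121}{15}$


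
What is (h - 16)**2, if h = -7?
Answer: 529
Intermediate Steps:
(h - 16)**2 = (-7 - 16)**2 = (-23)**2 = 529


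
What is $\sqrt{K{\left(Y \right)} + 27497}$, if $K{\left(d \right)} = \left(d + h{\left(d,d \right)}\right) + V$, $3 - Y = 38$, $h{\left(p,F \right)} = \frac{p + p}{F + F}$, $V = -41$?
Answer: $\sqrt{27422} \approx 165.6$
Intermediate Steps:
$h{\left(p,F \right)} = \frac{p}{F}$ ($h{\left(p,F \right)} = \frac{2 p}{2 F} = 2 p \frac{1}{2 F} = \frac{p}{F}$)
$Y = -35$ ($Y = 3 - 38 = -35$)
$K{\left(d \right)} = -40 + d$ ($K{\left(d \right)} = \left(d + \frac{d}{d}\right) - 41 = \left(d + 1\right) - 41 = \left(1 + d\right) - 41 = -40 + d$)
$\sqrt{K{\left(Y \right)} + 27497} = \sqrt{\left(-40 - 35\right) + 27497} = \sqrt{-75 + 27497} = \sqrt{27422}$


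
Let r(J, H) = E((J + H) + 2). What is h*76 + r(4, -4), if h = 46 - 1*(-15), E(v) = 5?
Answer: 4641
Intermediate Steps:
r(J, H) = 5
h = 61 (h = 46 + 15 = 61)
h*76 + r(4, -4) = 61*76 + 5 = 4636 + 5 = 4641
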